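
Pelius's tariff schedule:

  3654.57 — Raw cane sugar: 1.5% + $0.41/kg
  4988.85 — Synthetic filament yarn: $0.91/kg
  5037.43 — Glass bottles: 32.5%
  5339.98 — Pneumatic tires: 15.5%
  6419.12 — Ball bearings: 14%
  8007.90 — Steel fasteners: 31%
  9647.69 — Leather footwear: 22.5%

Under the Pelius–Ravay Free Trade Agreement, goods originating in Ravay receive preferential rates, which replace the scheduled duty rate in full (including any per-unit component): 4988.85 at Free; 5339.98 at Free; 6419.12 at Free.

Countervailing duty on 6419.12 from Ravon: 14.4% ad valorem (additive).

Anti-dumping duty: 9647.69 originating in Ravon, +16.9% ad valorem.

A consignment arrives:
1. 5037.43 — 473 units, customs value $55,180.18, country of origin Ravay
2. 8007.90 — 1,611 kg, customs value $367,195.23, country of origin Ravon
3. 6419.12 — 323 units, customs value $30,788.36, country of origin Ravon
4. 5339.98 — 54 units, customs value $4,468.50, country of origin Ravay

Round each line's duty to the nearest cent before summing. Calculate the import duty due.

$140,507.97

Line 1 (5037.43, Ravay, 473 units, $55,180.18):
Base rate for 5037.43 is 32.5%.
Origin Ravay is the FTA partner but 5037.43 is not on the preference list; base rate stands.
Duty = $55,180.18 × 32.5% = $17,933.56.
Line 2 (8007.90, Ravon, 1,611 kg, $367,195.23):
Base rate for 8007.90 is 31%.
Duty = $367,195.23 × 31% = $113,830.52.
Line 3 (6419.12, Ravon, 323 units, $30,788.36):
Base rate for 6419.12 is 14%.
6419.12 has an FTA preferential rate, but origin Ravon is not Ravay; base rate stands.
Additional duty on 6419.12 from Ravon: +14.4%. Applied ad valorem rate: 14% + 14.4% = 28.4%.
Duty = $30,788.36 × 28.4% = $8,743.89.
Line 4 (5339.98, Ravay, 54 units, $4,468.50):
Base rate for 5339.98 is 15.5%.
Origin Ravay qualifies under the Pelius–Ravay agreement and 5339.98 is covered: preferential rate Free applies instead.
Duty = $4,468.50 × 0% = $0.00.
Total = $17,933.56 + $113,830.52 + $8,743.89 + $0.00 = $140,507.97.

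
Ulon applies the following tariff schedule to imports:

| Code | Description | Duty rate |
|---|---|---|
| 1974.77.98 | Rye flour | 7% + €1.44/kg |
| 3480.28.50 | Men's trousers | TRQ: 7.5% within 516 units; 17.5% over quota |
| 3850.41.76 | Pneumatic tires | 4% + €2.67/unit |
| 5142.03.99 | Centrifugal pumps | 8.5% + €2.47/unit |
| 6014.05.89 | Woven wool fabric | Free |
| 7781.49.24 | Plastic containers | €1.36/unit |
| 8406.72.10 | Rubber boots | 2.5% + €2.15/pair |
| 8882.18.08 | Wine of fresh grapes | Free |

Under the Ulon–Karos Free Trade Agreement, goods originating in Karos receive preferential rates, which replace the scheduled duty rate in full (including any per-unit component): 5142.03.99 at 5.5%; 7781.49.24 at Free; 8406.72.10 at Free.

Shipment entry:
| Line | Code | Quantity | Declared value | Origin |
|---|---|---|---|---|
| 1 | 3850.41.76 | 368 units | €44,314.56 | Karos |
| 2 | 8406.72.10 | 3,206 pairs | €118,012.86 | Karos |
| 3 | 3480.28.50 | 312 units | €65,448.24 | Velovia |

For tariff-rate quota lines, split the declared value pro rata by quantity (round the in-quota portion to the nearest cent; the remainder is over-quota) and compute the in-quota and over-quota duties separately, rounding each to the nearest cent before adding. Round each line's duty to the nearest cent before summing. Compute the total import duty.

Line 1 (3850.41.76, Karos, 368 units, €44,314.56):
Base rate for 3850.41.76 is 4% + €2.67/unit.
Origin Karos is the FTA partner but 3850.41.76 is not on the preference list; base rate stands.
Duty = €44,314.56 × 4% + 368 × €2.67 = €2,755.14.
Line 2 (8406.72.10, Karos, 3,206 pairs, €118,012.86):
Base rate for 8406.72.10 is 2.5% + €2.15/pair.
Origin Karos qualifies under the Ulon–Karos agreement and 8406.72.10 is covered: preferential rate Free applies instead.
Duty = €118,012.86 × 0% = €0.00.
Line 3 (3480.28.50, Velovia, 312 units, €65,448.24):
Code 3480.28.50 is under a tariff-rate quota (threshold 516 units). Quantity 312 units is within the quota, so the in-quota rate 7.5% applies to the full value.
Duty = €65,448.24 × 7.5% = €4,908.62.
Total = €2,755.14 + €0.00 + €4,908.62 = €7,663.76.

€7,663.76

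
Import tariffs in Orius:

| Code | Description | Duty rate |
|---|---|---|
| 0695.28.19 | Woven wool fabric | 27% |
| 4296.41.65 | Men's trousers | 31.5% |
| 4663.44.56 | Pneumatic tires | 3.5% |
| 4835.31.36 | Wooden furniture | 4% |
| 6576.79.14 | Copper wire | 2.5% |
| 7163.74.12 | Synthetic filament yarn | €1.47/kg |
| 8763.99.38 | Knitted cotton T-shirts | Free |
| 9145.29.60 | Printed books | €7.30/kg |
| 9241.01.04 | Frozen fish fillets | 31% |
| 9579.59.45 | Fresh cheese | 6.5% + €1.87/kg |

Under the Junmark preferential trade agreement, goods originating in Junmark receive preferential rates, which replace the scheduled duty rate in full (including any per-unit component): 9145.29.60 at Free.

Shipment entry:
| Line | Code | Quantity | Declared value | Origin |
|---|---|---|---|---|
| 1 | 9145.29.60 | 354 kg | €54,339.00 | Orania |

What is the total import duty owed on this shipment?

Line 1 (9145.29.60, Orania, 354 kg, €54,339.00):
Base rate for 9145.29.60 is €7.30/kg.
9145.29.60 has an FTA preferential rate, but origin Orania is not Junmark; base rate stands.
Duty = 354 × €7.30 = €2,584.20.

€2,584.20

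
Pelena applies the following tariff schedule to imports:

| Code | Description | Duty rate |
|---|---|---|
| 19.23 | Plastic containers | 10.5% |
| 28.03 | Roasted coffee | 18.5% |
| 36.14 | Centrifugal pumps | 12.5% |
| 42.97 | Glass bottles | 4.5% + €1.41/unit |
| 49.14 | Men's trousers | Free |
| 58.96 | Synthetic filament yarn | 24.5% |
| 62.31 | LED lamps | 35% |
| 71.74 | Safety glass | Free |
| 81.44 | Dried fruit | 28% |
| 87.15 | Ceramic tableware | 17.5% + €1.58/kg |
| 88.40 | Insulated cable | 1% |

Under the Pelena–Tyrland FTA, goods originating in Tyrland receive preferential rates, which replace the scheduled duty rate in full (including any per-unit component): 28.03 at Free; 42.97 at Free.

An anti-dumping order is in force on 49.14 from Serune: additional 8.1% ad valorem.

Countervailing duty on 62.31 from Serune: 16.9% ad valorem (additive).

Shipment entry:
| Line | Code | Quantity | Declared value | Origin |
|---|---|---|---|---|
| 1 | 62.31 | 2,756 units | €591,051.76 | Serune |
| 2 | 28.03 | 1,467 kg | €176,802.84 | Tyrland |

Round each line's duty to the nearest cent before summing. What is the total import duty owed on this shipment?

€306,755.86

Line 1 (62.31, Serune, 2,756 units, €591,051.76):
Base rate for 62.31 is 35%.
Additional duty on 62.31 from Serune: +16.9%. Applied ad valorem rate: 35% + 16.9% = 51.9%.
Duty = €591,051.76 × 51.9% = €306,755.86.
Line 2 (28.03, Tyrland, 1,467 kg, €176,802.84):
Base rate for 28.03 is 18.5%.
Origin Tyrland qualifies under the Pelena–Tyrland agreement and 28.03 is covered: preferential rate Free applies instead.
Duty = €176,802.84 × 0% = €0.00.
Total = €306,755.86 + €0.00 = €306,755.86.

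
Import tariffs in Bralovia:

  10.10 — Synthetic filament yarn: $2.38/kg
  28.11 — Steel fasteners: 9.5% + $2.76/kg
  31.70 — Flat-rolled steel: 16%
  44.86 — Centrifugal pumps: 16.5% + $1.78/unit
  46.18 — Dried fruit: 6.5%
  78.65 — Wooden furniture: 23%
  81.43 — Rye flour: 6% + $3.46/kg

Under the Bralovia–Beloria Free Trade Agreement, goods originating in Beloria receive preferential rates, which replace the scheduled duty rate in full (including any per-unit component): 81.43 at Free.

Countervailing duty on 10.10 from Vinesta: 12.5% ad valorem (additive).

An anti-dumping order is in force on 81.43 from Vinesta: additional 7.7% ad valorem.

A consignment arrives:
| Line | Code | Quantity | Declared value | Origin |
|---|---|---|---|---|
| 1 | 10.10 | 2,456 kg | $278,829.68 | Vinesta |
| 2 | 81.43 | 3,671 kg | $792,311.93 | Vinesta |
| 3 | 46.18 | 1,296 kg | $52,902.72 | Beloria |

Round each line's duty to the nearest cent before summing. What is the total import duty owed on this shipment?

$165,386.06

Line 1 (10.10, Vinesta, 2,456 kg, $278,829.68):
Base rate for 10.10 is $2.38/kg.
Additional duty on 10.10 from Vinesta: +12.5% ad valorem. Applied ad valorem rate = 12.5%.
Duty = $278,829.68 × 12.5% + 2,456 × $2.38 = $40,698.99.
Line 2 (81.43, Vinesta, 3,671 kg, $792,311.93):
Base rate for 81.43 is 6% + $3.46/kg.
81.43 has an FTA preferential rate, but origin Vinesta is not Beloria; base rate stands.
Additional duty on 81.43 from Vinesta: +7.7%. Applied ad valorem rate: 6% + 7.7% = 13.7%.
Duty = $792,311.93 × 13.7% + 3,671 × $3.46 = $121,248.39.
Line 3 (46.18, Beloria, 1,296 kg, $52,902.72):
Base rate for 46.18 is 6.5%.
Origin Beloria is the FTA partner but 46.18 is not on the preference list; base rate stands.
Duty = $52,902.72 × 6.5% = $3,438.68.
Total = $40,698.99 + $121,248.39 + $3,438.68 = $165,386.06.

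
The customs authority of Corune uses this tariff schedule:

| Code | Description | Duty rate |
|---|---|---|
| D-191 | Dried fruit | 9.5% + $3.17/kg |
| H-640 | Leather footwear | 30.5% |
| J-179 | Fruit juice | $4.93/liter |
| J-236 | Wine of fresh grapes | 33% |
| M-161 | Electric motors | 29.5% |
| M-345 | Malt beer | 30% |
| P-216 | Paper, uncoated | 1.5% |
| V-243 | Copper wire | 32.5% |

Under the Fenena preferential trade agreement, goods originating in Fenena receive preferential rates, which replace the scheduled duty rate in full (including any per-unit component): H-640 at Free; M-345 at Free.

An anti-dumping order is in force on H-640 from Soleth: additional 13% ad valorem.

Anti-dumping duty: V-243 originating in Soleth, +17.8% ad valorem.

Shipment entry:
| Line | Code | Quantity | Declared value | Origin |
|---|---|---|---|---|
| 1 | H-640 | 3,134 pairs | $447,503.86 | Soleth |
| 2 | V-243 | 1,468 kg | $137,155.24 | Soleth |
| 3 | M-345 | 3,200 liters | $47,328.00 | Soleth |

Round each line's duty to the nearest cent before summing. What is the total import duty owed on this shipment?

Line 1 (H-640, Soleth, 3,134 pairs, $447,503.86):
Base rate for H-640 is 30.5%.
H-640 has an FTA preferential rate, but origin Soleth is not Fenena; base rate stands.
Additional duty on H-640 from Soleth: +13%. Applied ad valorem rate: 30.5% + 13% = 43.5%.
Duty = $447,503.86 × 43.5% = $194,664.18.
Line 2 (V-243, Soleth, 1,468 kg, $137,155.24):
Base rate for V-243 is 32.5%.
Additional duty on V-243 from Soleth: +17.8%. Applied ad valorem rate: 32.5% + 17.8% = 50.3%.
Duty = $137,155.24 × 50.3% = $68,989.09.
Line 3 (M-345, Soleth, 3,200 liters, $47,328.00):
Base rate for M-345 is 30%.
M-345 has an FTA preferential rate, but origin Soleth is not Fenena; base rate stands.
Duty = $47,328.00 × 30% = $14,198.40.
Total = $194,664.18 + $68,989.09 + $14,198.40 = $277,851.67.

$277,851.67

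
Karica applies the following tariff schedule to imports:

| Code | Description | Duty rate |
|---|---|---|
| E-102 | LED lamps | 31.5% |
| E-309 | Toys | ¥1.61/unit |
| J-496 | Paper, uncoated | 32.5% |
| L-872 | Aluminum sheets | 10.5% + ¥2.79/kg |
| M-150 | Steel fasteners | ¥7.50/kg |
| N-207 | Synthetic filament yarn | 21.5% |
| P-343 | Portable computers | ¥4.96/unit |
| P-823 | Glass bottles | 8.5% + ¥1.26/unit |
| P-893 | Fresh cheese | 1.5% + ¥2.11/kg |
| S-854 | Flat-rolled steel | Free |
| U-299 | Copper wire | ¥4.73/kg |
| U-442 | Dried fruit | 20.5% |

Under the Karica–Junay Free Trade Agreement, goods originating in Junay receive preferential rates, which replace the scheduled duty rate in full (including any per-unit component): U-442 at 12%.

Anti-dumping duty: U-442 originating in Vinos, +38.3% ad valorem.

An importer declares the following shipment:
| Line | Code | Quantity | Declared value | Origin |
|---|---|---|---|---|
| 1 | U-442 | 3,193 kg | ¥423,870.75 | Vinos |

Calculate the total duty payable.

Line 1 (U-442, Vinos, 3,193 kg, ¥423,870.75):
Base rate for U-442 is 20.5%.
U-442 has an FTA preferential rate, but origin Vinos is not Junay; base rate stands.
Additional duty on U-442 from Vinos: +38.3%. Applied ad valorem rate: 20.5% + 38.3% = 58.8%.
Duty = ¥423,870.75 × 58.8% = ¥249,236.00.

¥249,236.00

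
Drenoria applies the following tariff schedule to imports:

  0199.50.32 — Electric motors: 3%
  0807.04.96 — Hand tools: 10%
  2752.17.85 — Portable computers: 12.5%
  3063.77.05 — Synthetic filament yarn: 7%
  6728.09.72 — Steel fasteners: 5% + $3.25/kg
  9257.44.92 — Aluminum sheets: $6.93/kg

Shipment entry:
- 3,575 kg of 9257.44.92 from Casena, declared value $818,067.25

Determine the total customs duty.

$24,774.75

Line 1 (9257.44.92, Casena, 3,575 kg, $818,067.25):
Base rate for 9257.44.92 is $6.93/kg.
Duty = 3,575 × $6.93 = $24,774.75.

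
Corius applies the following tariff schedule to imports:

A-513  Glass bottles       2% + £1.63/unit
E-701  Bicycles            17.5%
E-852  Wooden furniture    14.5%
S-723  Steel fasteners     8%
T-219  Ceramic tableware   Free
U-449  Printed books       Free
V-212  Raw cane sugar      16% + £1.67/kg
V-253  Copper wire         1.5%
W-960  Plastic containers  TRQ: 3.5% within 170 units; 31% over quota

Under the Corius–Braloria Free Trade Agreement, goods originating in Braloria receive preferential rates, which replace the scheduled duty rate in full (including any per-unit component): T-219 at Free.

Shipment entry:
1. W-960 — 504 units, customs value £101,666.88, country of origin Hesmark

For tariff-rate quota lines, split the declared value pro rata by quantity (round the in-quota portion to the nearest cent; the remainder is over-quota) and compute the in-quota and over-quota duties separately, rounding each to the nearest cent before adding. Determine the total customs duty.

£22,086.32

Line 1 (W-960, Hesmark, 504 units, £101,666.88):
Code W-960 is under a tariff-rate quota (threshold 170 units). In-quota: 170 units at 3.5%; over-quota: 334 units at 31%.
Pro-rata value split: in-quota = £101,666.88 × 170/504 = £34,292.40; over-quota = £101,666.88 − £34,292.40 = £67,374.48.
In-quota duty = £34,292.40 × 3.5% = £1,200.23. Over-quota duty = £67,374.48 × 31% = £20,886.09.
Line duty = £1,200.23 + £20,886.09 = £22,086.32.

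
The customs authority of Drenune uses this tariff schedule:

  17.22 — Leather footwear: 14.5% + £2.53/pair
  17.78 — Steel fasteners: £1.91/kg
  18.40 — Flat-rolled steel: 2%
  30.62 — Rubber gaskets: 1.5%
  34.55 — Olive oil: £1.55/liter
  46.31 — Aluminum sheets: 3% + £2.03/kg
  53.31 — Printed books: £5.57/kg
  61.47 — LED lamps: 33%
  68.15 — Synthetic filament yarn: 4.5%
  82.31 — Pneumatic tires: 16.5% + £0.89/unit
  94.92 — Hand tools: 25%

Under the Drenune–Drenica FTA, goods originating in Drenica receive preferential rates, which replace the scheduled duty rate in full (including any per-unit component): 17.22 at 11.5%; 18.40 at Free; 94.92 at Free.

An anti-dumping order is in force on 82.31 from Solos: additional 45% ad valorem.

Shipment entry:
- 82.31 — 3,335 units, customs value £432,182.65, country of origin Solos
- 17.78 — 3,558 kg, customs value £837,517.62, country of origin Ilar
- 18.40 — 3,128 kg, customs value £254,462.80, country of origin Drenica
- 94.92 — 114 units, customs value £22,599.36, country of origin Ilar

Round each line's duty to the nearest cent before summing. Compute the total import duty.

£281,206.10

Line 1 (82.31, Solos, 3,335 units, £432,182.65):
Base rate for 82.31 is 16.5% + £0.89/unit.
Additional duty on 82.31 from Solos: +45%. Applied ad valorem rate: 16.5% + 45% = 61.5%.
Duty = £432,182.65 × 61.5% + 3,335 × £0.89 = £268,760.48.
Line 2 (17.78, Ilar, 3,558 kg, £837,517.62):
Base rate for 17.78 is £1.91/kg.
Duty = 3,558 × £1.91 = £6,795.78.
Line 3 (18.40, Drenica, 3,128 kg, £254,462.80):
Base rate for 18.40 is 2%.
Origin Drenica qualifies under the Drenune–Drenica agreement and 18.40 is covered: preferential rate Free applies instead.
Duty = £254,462.80 × 0% = £0.00.
Line 4 (94.92, Ilar, 114 units, £22,599.36):
Base rate for 94.92 is 25%.
94.92 has an FTA preferential rate, but origin Ilar is not Drenica; base rate stands.
Duty = £22,599.36 × 25% = £5,649.84.
Total = £268,760.48 + £6,795.78 + £0.00 + £5,649.84 = £281,206.10.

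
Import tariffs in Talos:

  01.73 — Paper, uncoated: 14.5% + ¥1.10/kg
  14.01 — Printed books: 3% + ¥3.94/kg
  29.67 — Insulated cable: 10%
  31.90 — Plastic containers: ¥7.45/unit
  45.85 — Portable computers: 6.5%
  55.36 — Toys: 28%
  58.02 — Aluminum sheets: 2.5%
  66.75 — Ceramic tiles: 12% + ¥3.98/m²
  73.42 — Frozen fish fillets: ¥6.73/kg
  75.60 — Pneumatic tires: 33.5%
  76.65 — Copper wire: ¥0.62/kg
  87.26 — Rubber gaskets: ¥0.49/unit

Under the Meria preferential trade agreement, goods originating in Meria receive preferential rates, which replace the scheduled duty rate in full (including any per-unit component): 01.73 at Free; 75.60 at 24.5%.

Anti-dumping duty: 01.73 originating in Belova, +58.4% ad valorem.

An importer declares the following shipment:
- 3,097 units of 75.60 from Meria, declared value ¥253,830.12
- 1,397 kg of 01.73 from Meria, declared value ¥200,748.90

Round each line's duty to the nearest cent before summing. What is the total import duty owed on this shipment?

Line 1 (75.60, Meria, 3,097 units, ¥253,830.12):
Base rate for 75.60 is 33.5%.
Origin Meria qualifies under the Talos–Meria agreement and 75.60 is covered: preferential rate 24.5% applies instead.
Duty = ¥253,830.12 × 24.5% = ¥62,188.38.
Line 2 (01.73, Meria, 1,397 kg, ¥200,748.90):
Base rate for 01.73 is 14.5% + ¥1.10/kg.
Origin Meria qualifies under the Talos–Meria agreement and 01.73 is covered: preferential rate Free applies instead.
The additional-duty order on 01.73 targets Belova, not Meria; it does not apply.
Duty = ¥200,748.90 × 0% = ¥0.00.
Total = ¥62,188.38 + ¥0.00 = ¥62,188.38.

¥62,188.38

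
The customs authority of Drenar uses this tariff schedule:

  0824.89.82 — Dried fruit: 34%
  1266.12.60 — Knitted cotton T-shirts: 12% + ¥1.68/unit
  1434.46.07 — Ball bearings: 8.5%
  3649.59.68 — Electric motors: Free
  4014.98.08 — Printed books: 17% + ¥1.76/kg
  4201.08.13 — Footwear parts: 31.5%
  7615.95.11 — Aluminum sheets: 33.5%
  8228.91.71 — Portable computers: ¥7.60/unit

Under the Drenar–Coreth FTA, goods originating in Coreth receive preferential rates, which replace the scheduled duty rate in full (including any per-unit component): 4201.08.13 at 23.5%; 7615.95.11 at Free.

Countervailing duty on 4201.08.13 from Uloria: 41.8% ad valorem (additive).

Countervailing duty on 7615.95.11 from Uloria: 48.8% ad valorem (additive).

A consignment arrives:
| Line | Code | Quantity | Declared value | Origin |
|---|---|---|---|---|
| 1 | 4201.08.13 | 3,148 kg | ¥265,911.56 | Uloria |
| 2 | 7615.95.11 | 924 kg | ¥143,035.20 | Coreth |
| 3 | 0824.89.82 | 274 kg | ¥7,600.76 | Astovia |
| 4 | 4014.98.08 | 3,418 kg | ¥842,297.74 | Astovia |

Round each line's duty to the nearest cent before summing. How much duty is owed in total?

Line 1 (4201.08.13, Uloria, 3,148 kg, ¥265,911.56):
Base rate for 4201.08.13 is 31.5%.
4201.08.13 has an FTA preferential rate, but origin Uloria is not Coreth; base rate stands.
Additional duty on 4201.08.13 from Uloria: +41.8%. Applied ad valorem rate: 31.5% + 41.8% = 73.3%.
Duty = ¥265,911.56 × 73.3% = ¥194,913.17.
Line 2 (7615.95.11, Coreth, 924 kg, ¥143,035.20):
Base rate for 7615.95.11 is 33.5%.
Origin Coreth qualifies under the Drenar–Coreth agreement and 7615.95.11 is covered: preferential rate Free applies instead.
The additional-duty order on 7615.95.11 targets Uloria, not Coreth; it does not apply.
Duty = ¥143,035.20 × 0% = ¥0.00.
Line 3 (0824.89.82, Astovia, 274 kg, ¥7,600.76):
Base rate for 0824.89.82 is 34%.
Duty = ¥7,600.76 × 34% = ¥2,584.26.
Line 4 (4014.98.08, Astovia, 3,418 kg, ¥842,297.74):
Base rate for 4014.98.08 is 17% + ¥1.76/kg.
Duty = ¥842,297.74 × 17% + 3,418 × ¥1.76 = ¥149,206.30.
Total = ¥194,913.17 + ¥0.00 + ¥2,584.26 + ¥149,206.30 = ¥346,703.73.

¥346,703.73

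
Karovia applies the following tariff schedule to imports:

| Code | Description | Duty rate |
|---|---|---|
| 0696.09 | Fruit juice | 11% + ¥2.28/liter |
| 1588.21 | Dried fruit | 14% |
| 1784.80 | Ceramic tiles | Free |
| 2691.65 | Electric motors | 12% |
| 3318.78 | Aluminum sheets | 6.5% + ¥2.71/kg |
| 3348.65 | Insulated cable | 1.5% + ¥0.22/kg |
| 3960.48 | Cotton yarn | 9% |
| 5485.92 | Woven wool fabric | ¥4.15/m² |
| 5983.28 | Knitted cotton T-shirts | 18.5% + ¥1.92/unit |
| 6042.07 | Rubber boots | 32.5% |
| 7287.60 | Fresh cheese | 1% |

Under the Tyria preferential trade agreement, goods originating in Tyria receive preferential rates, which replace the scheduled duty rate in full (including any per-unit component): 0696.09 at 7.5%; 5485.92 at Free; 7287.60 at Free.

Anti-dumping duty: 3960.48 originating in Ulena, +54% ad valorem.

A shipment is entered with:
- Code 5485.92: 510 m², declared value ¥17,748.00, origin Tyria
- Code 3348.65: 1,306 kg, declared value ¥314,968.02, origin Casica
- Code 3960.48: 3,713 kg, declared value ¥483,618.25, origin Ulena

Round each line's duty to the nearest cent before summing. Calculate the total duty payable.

¥309,691.34

Line 1 (5485.92, Tyria, 510 m², ¥17,748.00):
Base rate for 5485.92 is ¥4.15/m².
Origin Tyria qualifies under the Karovia–Tyria agreement and 5485.92 is covered: preferential rate Free applies instead.
Duty = ¥17,748.00 × 0% = ¥0.00.
Line 2 (3348.65, Casica, 1,306 kg, ¥314,968.02):
Base rate for 3348.65 is 1.5% + ¥0.22/kg.
Duty = ¥314,968.02 × 1.5% + 1,306 × ¥0.22 = ¥5,011.84.
Line 3 (3960.48, Ulena, 3,713 kg, ¥483,618.25):
Base rate for 3960.48 is 9%.
Additional duty on 3960.48 from Ulena: +54%. Applied ad valorem rate: 9% + 54% = 63%.
Duty = ¥483,618.25 × 63% = ¥304,679.50.
Total = ¥0.00 + ¥5,011.84 + ¥304,679.50 = ¥309,691.34.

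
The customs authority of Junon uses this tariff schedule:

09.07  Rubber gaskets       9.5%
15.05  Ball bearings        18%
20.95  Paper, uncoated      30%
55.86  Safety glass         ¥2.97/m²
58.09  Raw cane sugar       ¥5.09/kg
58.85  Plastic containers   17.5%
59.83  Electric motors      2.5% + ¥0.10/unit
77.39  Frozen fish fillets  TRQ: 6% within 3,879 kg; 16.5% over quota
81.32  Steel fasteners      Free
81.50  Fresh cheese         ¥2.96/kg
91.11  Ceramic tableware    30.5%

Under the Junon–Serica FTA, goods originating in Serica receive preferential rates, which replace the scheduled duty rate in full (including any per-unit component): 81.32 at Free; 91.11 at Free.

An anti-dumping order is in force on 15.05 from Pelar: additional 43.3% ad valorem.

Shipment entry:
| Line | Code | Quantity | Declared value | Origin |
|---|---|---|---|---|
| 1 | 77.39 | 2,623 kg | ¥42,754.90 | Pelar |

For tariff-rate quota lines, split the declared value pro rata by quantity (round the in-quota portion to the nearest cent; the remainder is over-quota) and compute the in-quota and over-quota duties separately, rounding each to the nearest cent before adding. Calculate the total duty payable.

Line 1 (77.39, Pelar, 2,623 kg, ¥42,754.90):
Code 77.39 is under a tariff-rate quota (threshold 3,879 kg). Quantity 2,623 kg is within the quota, so the in-quota rate 6% applies to the full value.
Duty = ¥42,754.90 × 6% = ¥2,565.29.

¥2,565.29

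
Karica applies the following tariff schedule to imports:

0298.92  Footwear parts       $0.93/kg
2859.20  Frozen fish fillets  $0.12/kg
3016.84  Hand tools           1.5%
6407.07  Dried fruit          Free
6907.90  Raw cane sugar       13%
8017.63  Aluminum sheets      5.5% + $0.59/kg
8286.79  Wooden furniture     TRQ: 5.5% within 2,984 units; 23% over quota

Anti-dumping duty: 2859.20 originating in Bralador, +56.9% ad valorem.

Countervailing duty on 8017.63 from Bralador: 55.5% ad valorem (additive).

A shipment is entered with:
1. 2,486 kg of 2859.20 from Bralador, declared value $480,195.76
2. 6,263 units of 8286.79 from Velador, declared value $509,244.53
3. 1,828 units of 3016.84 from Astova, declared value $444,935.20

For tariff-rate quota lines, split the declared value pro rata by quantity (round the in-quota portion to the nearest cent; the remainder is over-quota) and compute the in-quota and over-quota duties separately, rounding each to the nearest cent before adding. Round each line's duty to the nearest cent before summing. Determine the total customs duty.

Line 1 (2859.20, Bralador, 2,486 kg, $480,195.76):
Base rate for 2859.20 is $0.12/kg.
Additional duty on 2859.20 from Bralador: +56.9% ad valorem. Applied ad valorem rate = 56.9%.
Duty = $480,195.76 × 56.9% + 2,486 × $0.12 = $273,529.71.
Line 2 (8286.79, Velador, 6,263 units, $509,244.53):
Code 8286.79 is under a tariff-rate quota (threshold 2,984 units). In-quota: 2,984 units at 5.5%; over-quota: 3,279 units at 23%.
Pro-rata value split: in-quota = $509,244.53 × 2,984/6,263 = $242,629.04; over-quota = $509,244.53 − $242,629.04 = $266,615.49.
In-quota duty = $242,629.04 × 5.5% = $13,344.60. Over-quota duty = $266,615.49 × 23% = $61,321.56.
Line duty = $13,344.60 + $61,321.56 = $74,666.16.
Line 3 (3016.84, Astova, 1,828 units, $444,935.20):
Base rate for 3016.84 is 1.5%.
Duty = $444,935.20 × 1.5% = $6,674.03.
Total = $273,529.71 + $74,666.16 + $6,674.03 = $354,869.90.

$354,869.90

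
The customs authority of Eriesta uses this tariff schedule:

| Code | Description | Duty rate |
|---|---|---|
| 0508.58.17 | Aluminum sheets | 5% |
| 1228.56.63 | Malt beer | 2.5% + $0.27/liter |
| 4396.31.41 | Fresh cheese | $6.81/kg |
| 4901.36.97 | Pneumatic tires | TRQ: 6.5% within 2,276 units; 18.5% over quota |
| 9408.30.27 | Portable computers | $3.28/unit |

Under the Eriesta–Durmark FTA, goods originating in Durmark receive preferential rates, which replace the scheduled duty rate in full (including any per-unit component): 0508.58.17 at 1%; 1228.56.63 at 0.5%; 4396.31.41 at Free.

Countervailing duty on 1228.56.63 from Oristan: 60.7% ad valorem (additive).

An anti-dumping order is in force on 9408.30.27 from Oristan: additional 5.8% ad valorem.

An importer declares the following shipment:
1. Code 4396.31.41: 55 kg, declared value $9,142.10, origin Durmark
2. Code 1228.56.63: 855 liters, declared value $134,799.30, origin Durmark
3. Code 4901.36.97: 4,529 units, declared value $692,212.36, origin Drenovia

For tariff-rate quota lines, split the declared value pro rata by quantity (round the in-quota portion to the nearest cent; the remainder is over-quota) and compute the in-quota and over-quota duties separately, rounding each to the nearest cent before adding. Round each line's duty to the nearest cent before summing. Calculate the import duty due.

$86,989.63

Line 1 (4396.31.41, Durmark, 55 kg, $9,142.10):
Base rate for 4396.31.41 is $6.81/kg.
Origin Durmark qualifies under the Eriesta–Durmark agreement and 4396.31.41 is covered: preferential rate Free applies instead.
Duty = $9,142.10 × 0% = $0.00.
Line 2 (1228.56.63, Durmark, 855 liters, $134,799.30):
Base rate for 1228.56.63 is 2.5% + $0.27/liter.
Origin Durmark qualifies under the Eriesta–Durmark agreement and 1228.56.63 is covered: preferential rate 0.5% applies instead.
The additional-duty order on 1228.56.63 targets Oristan, not Durmark; it does not apply.
Duty = $134,799.30 × 0.5% = $674.00.
Line 3 (4901.36.97, Drenovia, 4,529 units, $692,212.36):
Code 4901.36.97 is under a tariff-rate quota (threshold 2,276 units). In-quota: 2,276 units at 6.5%; over-quota: 2,253 units at 18.5%.
Pro-rata value split: in-quota = $692,212.36 × 2,276/4,529 = $347,863.84; over-quota = $692,212.36 − $347,863.84 = $344,348.52.
In-quota duty = $347,863.84 × 6.5% = $22,611.15. Over-quota duty = $344,348.52 × 18.5% = $63,704.48.
Line duty = $22,611.15 + $63,704.48 = $86,315.63.
Total = $0.00 + $674.00 + $86,315.63 = $86,989.63.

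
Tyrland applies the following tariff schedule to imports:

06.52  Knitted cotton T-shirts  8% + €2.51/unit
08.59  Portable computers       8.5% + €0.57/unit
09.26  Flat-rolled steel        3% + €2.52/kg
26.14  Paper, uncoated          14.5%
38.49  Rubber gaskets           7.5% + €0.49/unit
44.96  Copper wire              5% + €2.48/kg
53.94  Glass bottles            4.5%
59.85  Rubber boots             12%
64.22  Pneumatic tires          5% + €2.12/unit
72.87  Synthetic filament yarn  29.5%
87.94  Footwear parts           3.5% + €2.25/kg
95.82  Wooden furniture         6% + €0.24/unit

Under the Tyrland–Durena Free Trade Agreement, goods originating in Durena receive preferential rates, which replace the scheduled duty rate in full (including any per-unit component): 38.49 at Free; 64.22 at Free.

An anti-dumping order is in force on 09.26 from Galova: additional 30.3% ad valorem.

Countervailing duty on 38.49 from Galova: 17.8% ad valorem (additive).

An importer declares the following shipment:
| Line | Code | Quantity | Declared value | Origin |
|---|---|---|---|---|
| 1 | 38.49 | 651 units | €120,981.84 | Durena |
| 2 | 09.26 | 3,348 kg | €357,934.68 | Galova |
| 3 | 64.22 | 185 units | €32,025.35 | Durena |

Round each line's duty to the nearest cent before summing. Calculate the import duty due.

Line 1 (38.49, Durena, 651 units, €120,981.84):
Base rate for 38.49 is 7.5% + €0.49/unit.
Origin Durena qualifies under the Tyrland–Durena agreement and 38.49 is covered: preferential rate Free applies instead.
The additional-duty order on 38.49 targets Galova, not Durena; it does not apply.
Duty = €120,981.84 × 0% = €0.00.
Line 2 (09.26, Galova, 3,348 kg, €357,934.68):
Base rate for 09.26 is 3% + €2.52/kg.
Additional duty on 09.26 from Galova: +30.3%. Applied ad valorem rate: 3% + 30.3% = 33.3%.
Duty = €357,934.68 × 33.3% + 3,348 × €2.52 = €127,629.21.
Line 3 (64.22, Durena, 185 units, €32,025.35):
Base rate for 64.22 is 5% + €2.12/unit.
Origin Durena qualifies under the Tyrland–Durena agreement and 64.22 is covered: preferential rate Free applies instead.
Duty = €32,025.35 × 0% = €0.00.
Total = €0.00 + €127,629.21 + €0.00 = €127,629.21.

€127,629.21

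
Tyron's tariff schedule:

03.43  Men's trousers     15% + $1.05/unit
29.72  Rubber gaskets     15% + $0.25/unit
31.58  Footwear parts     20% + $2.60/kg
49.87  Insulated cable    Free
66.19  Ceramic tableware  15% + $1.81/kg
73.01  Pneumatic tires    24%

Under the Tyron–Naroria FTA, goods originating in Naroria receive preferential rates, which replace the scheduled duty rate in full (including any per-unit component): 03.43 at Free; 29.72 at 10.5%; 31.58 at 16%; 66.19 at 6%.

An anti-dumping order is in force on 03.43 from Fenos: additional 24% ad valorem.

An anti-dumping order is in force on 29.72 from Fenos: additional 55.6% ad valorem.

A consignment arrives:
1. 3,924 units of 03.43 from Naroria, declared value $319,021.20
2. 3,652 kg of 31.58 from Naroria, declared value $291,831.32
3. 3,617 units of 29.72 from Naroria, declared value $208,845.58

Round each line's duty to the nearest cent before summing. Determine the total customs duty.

Line 1 (03.43, Naroria, 3,924 units, $319,021.20):
Base rate for 03.43 is 15% + $1.05/unit.
Origin Naroria qualifies under the Tyron–Naroria agreement and 03.43 is covered: preferential rate Free applies instead.
The additional-duty order on 03.43 targets Fenos, not Naroria; it does not apply.
Duty = $319,021.20 × 0% = $0.00.
Line 2 (31.58, Naroria, 3,652 kg, $291,831.32):
Base rate for 31.58 is 20% + $2.60/kg.
Origin Naroria qualifies under the Tyron–Naroria agreement and 31.58 is covered: preferential rate 16% applies instead.
Duty = $291,831.32 × 16% = $46,693.01.
Line 3 (29.72, Naroria, 3,617 units, $208,845.58):
Base rate for 29.72 is 15% + $0.25/unit.
Origin Naroria qualifies under the Tyron–Naroria agreement and 29.72 is covered: preferential rate 10.5% applies instead.
The additional-duty order on 29.72 targets Fenos, not Naroria; it does not apply.
Duty = $208,845.58 × 10.5% = $21,928.79.
Total = $0.00 + $46,693.01 + $21,928.79 = $68,621.80.

$68,621.80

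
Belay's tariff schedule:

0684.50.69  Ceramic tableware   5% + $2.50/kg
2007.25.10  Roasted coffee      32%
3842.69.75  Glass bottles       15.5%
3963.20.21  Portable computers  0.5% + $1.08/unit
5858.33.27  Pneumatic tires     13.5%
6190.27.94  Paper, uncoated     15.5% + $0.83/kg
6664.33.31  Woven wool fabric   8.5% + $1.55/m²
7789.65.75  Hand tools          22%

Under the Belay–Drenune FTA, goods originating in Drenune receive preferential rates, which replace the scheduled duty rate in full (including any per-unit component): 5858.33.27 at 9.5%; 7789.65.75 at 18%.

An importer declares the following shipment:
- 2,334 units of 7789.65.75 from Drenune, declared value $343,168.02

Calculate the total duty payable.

Line 1 (7789.65.75, Drenune, 2,334 units, $343,168.02):
Base rate for 7789.65.75 is 22%.
Origin Drenune qualifies under the Belay–Drenune agreement and 7789.65.75 is covered: preferential rate 18% applies instead.
Duty = $343,168.02 × 18% = $61,770.24.

$61,770.24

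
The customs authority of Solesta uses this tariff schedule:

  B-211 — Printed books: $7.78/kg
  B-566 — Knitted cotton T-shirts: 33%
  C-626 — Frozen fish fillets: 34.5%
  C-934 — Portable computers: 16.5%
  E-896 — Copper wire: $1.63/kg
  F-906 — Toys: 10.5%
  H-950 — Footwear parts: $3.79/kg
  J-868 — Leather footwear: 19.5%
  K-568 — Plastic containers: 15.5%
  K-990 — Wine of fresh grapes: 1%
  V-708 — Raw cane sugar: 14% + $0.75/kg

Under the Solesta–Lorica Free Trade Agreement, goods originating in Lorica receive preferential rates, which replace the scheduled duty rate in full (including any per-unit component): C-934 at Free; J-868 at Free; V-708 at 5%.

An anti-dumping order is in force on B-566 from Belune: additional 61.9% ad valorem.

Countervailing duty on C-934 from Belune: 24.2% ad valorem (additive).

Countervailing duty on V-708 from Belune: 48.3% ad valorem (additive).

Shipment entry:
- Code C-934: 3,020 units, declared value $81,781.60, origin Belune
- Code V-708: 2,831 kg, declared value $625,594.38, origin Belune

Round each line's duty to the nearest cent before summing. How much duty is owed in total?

$425,153.66

Line 1 (C-934, Belune, 3,020 units, $81,781.60):
Base rate for C-934 is 16.5%.
C-934 has an FTA preferential rate, but origin Belune is not Lorica; base rate stands.
Additional duty on C-934 from Belune: +24.2%. Applied ad valorem rate: 16.5% + 24.2% = 40.7%.
Duty = $81,781.60 × 40.7% = $33,285.11.
Line 2 (V-708, Belune, 2,831 kg, $625,594.38):
Base rate for V-708 is 14% + $0.75/kg.
V-708 has an FTA preferential rate, but origin Belune is not Lorica; base rate stands.
Additional duty on V-708 from Belune: +48.3%. Applied ad valorem rate: 14% + 48.3% = 62.3%.
Duty = $625,594.38 × 62.3% + 2,831 × $0.75 = $391,868.55.
Total = $33,285.11 + $391,868.55 = $425,153.66.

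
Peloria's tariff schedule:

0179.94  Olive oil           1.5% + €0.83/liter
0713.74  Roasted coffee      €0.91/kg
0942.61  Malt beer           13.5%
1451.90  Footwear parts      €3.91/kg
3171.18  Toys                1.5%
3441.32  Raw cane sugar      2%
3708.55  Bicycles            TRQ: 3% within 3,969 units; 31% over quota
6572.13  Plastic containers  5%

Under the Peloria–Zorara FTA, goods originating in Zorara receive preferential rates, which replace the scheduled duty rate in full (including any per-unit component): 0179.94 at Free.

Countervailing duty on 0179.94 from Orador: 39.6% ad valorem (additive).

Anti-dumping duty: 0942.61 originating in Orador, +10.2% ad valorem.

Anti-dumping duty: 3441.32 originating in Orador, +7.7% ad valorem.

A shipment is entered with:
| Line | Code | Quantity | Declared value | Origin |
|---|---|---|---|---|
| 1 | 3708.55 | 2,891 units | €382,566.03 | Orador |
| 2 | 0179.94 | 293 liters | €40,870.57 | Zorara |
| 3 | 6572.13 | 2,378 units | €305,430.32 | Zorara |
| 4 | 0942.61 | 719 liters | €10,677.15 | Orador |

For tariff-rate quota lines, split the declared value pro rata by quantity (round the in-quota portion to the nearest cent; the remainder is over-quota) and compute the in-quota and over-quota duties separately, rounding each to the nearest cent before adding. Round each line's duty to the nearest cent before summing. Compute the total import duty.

€29,278.98

Line 1 (3708.55, Orador, 2,891 units, €382,566.03):
Code 3708.55 is under a tariff-rate quota (threshold 3,969 units). Quantity 2,891 units is within the quota, so the in-quota rate 3% applies to the full value.
Duty = €382,566.03 × 3% = €11,476.98.
Line 2 (0179.94, Zorara, 293 liters, €40,870.57):
Base rate for 0179.94 is 1.5% + €0.83/liter.
Origin Zorara qualifies under the Peloria–Zorara agreement and 0179.94 is covered: preferential rate Free applies instead.
The additional-duty order on 0179.94 targets Orador, not Zorara; it does not apply.
Duty = €40,870.57 × 0% = €0.00.
Line 3 (6572.13, Zorara, 2,378 units, €305,430.32):
Base rate for 6572.13 is 5%.
Origin Zorara is the FTA partner but 6572.13 is not on the preference list; base rate stands.
Duty = €305,430.32 × 5% = €15,271.52.
Line 4 (0942.61, Orador, 719 liters, €10,677.15):
Base rate for 0942.61 is 13.5%.
Additional duty on 0942.61 from Orador: +10.2%. Applied ad valorem rate: 13.5% + 10.2% = 23.7%.
Duty = €10,677.15 × 23.7% = €2,530.48.
Total = €11,476.98 + €0.00 + €15,271.52 + €2,530.48 = €29,278.98.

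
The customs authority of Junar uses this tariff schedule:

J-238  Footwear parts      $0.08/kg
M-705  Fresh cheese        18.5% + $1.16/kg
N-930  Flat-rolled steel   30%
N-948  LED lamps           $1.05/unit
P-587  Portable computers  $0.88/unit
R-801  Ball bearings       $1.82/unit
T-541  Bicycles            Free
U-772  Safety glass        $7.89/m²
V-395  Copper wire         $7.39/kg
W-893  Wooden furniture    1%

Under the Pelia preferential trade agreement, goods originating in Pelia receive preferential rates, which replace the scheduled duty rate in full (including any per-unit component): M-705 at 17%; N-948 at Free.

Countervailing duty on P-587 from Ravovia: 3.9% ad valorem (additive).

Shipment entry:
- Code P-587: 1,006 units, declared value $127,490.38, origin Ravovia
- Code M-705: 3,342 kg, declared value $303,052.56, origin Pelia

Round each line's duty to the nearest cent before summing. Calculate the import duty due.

$57,376.34

Line 1 (P-587, Ravovia, 1,006 units, $127,490.38):
Base rate for P-587 is $0.88/unit.
Additional duty on P-587 from Ravovia: +3.9% ad valorem. Applied ad valorem rate = 3.9%.
Duty = $127,490.38 × 3.9% + 1,006 × $0.88 = $5,857.40.
Line 2 (M-705, Pelia, 3,342 kg, $303,052.56):
Base rate for M-705 is 18.5% + $1.16/kg.
Origin Pelia qualifies under the Junar–Pelia agreement and M-705 is covered: preferential rate 17% applies instead.
Duty = $303,052.56 × 17% = $51,518.94.
Total = $5,857.40 + $51,518.94 = $57,376.34.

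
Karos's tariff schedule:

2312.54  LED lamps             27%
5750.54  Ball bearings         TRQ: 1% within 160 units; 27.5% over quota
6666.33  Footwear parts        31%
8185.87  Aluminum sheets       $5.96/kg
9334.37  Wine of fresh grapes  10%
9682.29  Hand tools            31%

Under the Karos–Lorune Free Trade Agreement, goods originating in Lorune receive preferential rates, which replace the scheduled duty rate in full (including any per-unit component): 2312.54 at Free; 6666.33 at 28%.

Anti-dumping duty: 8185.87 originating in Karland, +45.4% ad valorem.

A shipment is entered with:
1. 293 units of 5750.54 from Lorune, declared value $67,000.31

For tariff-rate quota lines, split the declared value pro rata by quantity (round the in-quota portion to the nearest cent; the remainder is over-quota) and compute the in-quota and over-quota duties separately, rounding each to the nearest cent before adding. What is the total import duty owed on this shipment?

Line 1 (5750.54, Lorune, 293 units, $67,000.31):
Code 5750.54 is under a tariff-rate quota (threshold 160 units). In-quota: 160 units at 1%; over-quota: 133 units at 27.5%.
Pro-rata value split: in-quota = $67,000.31 × 160/293 = $36,587.20; over-quota = $67,000.31 − $36,587.20 = $30,413.11.
In-quota duty = $36,587.20 × 1% = $365.87. Over-quota duty = $30,413.11 × 27.5% = $8,363.61.
Line duty = $365.87 + $8,363.61 = $8,729.48.

$8,729.48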